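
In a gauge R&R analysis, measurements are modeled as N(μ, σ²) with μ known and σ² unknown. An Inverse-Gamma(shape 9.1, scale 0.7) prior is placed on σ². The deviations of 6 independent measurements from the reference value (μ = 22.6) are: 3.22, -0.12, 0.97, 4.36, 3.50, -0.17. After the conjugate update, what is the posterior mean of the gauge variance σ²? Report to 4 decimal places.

With known mean μ and an Inverse-Gamma(α, β) prior on σ², the Normal likelihood is conjugate: posterior is Inv-Gamma(α + n/2, β + Σ(xᵢ−μ)²/2).
Σ(xᵢ−μ)² = (3.22)² + (-0.12)² + (0.97)² + (4.36)² + (3.50)² + (-0.17)² = 42.6122.
Posterior: Inv-Gamma(9.1 + 6/2, 0.7 + 42.6122/2) = Inv-Gamma(12.10, 22.00610).
E[σ²|data] = β/(α−1) = 22.00610/11.10 = 1.9825.

1.9825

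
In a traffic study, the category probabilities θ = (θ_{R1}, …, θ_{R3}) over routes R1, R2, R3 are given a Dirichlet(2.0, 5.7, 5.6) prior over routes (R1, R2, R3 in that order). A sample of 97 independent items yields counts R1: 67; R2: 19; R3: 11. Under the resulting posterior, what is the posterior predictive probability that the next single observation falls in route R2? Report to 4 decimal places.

The Dirichlet prior is conjugate to the Multinomial likelihood: each posterior αⱼ = prior αⱼ + observed count nⱼ.
Posterior concentration: (69.0, 24.7, 16.6), total = 110.3.
P(next = R2 | data) = α_{R2}/Σα = 0.2239.

0.2239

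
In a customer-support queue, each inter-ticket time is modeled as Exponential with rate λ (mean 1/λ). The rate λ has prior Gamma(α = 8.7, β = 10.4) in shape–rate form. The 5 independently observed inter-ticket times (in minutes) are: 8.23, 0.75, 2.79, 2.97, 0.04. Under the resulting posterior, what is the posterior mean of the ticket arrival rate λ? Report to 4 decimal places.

With a Gamma(shape α, rate β) prior on the exponential rate λ, the posterior after n observations with total T = Σxᵢ is Gamma(α+n, β+T).
Sum of observations T = 14.78 minutes; n = 5.
Posterior: Gamma(8.7+5, 10.4+14.78) = Gamma(13.7, 25.18).
Posterior mean of λ = α/β = 13.7/25.18 = 0.5441.

0.5441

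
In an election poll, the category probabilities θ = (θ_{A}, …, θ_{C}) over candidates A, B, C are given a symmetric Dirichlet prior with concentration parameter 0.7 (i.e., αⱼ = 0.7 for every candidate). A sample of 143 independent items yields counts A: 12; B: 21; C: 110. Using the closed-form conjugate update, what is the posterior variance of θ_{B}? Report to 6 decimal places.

0.000871

The Dirichlet prior is conjugate to the Multinomial likelihood: each posterior αⱼ = prior αⱼ + observed count nⱼ.
Posterior concentration: (12.7, 21.7, 110.7), total = 145.1.
Var[θ_j] = α_j(Σα−α_j)/((Σα)²(Σα+1)) = 21.7·123.4/(145.1²·146.1) = 0.000871.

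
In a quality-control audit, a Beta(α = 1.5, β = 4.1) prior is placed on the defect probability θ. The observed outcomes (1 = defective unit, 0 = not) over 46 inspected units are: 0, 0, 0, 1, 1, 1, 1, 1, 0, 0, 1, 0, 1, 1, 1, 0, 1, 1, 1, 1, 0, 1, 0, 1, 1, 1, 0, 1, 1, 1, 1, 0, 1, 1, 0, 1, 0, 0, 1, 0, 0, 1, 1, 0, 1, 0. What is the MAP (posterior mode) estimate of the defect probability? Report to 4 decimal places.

0.5746

The Beta prior is conjugate to a Binomial/Bernoulli likelihood; the update adds successes to α and failures to β.
Posterior: Beta(α+k, β+n−k) = Beta(1.5+28, 4.1+18) = Beta(29.5, 22.1).
Mode of Beta(a,b) for a,b>1 is (a−1)/(a+b−2) = 28.5/49.6 = 0.5746.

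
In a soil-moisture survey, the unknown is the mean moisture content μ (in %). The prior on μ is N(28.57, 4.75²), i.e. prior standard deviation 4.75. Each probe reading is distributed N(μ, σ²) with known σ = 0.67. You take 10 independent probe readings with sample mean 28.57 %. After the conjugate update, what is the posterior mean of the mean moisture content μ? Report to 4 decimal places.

28.5700

For Normal data with known variance σ², a Normal(μ₀, σ₀²) prior on μ is conjugate. Posterior precision = 1/σ₀² + n/σ²; posterior mean is the precision-weighted average of μ₀ and x̄.
n·x̄ = 10·28.57 = 285.7.
σ₀² = 4.75² = 22.5625, σ² = 0.67² = 0.4489; σ² + n·σ₀² = 0.4489 + 10·22.5625 = 226.0739.
Posterior mean = (μ₀/σ₀² + n·x̄/σ²)/(1/σ₀² + n/σ²) = (σ²·μ₀ + σ₀²·n·x̄)/(σ² + n·σ₀²) = (0.4489·28.57 + 22.5625·285.7)/226.0739 = 6458.931323/226.0739 = 28.5700.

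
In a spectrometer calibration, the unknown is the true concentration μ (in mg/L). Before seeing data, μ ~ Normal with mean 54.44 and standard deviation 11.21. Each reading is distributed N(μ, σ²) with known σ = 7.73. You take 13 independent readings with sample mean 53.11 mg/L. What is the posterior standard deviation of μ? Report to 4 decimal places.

For Normal data with known variance σ², a Normal(μ₀, σ₀²) prior on μ is conjugate. Posterior precision = 1/σ₀² + n/σ²; posterior mean is the precision-weighted average of μ₀ and x̄.
σ₀² = 11.21² = 125.6641, σ² = 7.73² = 59.7529; σ² + n·σ₀² = 59.7529 + 13·125.6641 = 1693.3862.
Posterior precision = 1/σ₀² + n/σ² = 1/125.6641 + 13/59.7529 = (σ² + n·σ₀²)/(σ₀²σ²) = 1693.3862/(125.6641·59.7529); posterior variance σₙ² = σ₀²σ²/(σ² + n·σ₀²) = 125.6641·59.7529/1693.3862 = 4.434189.
Posterior SD = √σₙ² = √(125.6641·59.7529/1693.3862) = 2.1058.

2.1058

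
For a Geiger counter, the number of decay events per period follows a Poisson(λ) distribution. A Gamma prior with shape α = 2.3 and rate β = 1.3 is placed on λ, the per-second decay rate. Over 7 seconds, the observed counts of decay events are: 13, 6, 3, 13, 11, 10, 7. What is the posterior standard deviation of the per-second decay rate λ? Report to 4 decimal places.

0.9736

With a Gamma(shape α, rate β) prior, the Poisson likelihood is conjugate: the posterior is Gamma(α + ΣXᵢ, β + n).
Sum of counts S = 63 over n = 7 seconds.
Posterior: Gamma(α+S, β+n) = Gamma(2.3+63, 1.3+7) = Gamma(65.3, 8.3).
SD = √α/β = √65.3/8.3 = 0.9736.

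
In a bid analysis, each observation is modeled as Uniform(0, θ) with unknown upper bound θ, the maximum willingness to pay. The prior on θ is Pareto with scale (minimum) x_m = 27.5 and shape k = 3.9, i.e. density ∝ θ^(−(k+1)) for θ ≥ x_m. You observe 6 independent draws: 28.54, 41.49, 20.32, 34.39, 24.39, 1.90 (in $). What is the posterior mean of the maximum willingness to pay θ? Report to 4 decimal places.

A Pareto(scale x_m, shape k) prior on the upper bound θ of Uniform(0, θ) is conjugate: posterior is Pareto(max(x_m, max xᵢ), k + n).
Sample maximum = 41.49; prior scale x_m = 27.5 → posterior scale = max = 41.49.
Posterior shape = 3.9 + 6 = 9.9.
E[θ|data] = k·x_m/(k−1) = 9.9·41.49/8.9 = 46.1518.

46.1518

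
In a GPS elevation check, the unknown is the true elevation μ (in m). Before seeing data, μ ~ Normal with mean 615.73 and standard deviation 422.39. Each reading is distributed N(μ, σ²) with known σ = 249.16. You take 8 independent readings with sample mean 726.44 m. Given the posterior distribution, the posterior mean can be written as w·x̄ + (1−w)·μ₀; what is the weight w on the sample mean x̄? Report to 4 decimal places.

For Normal data with known variance σ², a Normal(μ₀, σ₀²) prior on μ is conjugate. Posterior precision = 1/σ₀² + n/σ²; posterior mean is the precision-weighted average of μ₀ and x̄.
σ₀² = 422.39² = 178413.3121, σ² = 249.16² = 62080.7056. Prior precision 1/σ₀² = 1/178413.3121; data precision n/σ² = 8/62080.7056.
w = (n/σ²)/(1/σ₀² + n/σ²) = n·σ₀²/(σ² + n·σ₀²) = 8·178413.3121/(62080.7056 + 8·178413.3121) = 1427306.4968/1489387.2024 = 0.9583.

0.9583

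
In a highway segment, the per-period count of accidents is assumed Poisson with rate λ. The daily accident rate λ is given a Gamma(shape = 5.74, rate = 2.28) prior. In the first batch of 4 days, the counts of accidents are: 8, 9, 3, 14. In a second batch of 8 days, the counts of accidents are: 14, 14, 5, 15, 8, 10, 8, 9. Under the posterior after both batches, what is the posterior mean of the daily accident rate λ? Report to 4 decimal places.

With a Gamma(shape α, rate β) prior, the Poisson likelihood is conjugate: the posterior is Gamma(α + ΣXᵢ, β + n).
Batch 1: sum of counts S = 34 over n = 4 days.
After batch 1: Gamma(α+S, β+n) = Gamma(5.74+34, 2.28+4) = Gamma(39.74, 6.28).
Batch 2: sum of counts S = 83 over n = 8 days.
After batch 2: Gamma(α+S, β+n) = Gamma(39.74+83, 6.28+8) = Gamma(122.74, 14.28).
Posterior mean = α/β = 122.74/14.28 = 8.5952.

8.5952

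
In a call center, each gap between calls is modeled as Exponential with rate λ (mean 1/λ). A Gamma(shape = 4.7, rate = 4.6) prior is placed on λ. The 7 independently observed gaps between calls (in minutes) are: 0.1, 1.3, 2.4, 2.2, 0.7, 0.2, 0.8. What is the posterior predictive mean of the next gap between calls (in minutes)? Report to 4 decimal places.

With a Gamma(shape α, rate β) prior on the exponential rate λ, the posterior after n observations with total T = Σxᵢ is Gamma(α+n, β+T).
Sum of observations T = 7.7 minutes; n = 7.
Posterior: Gamma(4.7+7, 4.6+7.7) = Gamma(11.7, 12.3).
The predictive distribution for the next observation is Lomax; its mean is β/(α−1) = 12.3/10.7 = 1.1495.

1.1495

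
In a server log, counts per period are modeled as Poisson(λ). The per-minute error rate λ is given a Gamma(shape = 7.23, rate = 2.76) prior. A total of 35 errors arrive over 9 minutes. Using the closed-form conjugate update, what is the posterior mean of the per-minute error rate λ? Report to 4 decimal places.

3.5910

With a Gamma(shape α, rate β) prior, the Poisson likelihood is conjugate: the posterior is Gamma(α + ΣXᵢ, β + n).
Posterior: Gamma(α+S, β+n) = Gamma(7.23+35, 2.76+9) = Gamma(42.23, 11.76).
Posterior mean = α/β = 42.23/11.76 = 3.5910.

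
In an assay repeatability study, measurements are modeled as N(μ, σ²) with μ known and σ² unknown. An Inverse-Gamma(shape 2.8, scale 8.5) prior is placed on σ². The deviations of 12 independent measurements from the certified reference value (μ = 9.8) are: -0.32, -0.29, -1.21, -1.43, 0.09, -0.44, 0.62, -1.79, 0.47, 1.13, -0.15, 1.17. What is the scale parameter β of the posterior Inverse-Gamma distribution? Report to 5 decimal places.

With known mean μ and an Inverse-Gamma(α, β) prior on σ², the Normal likelihood is conjugate: posterior is Inv-Gamma(α + n/2, β + Σ(xᵢ−μ)²/2).
Σ(xᵢ−μ)² = (-0.32)² + (-0.29)² + (-1.21)² + (-1.43)² + (0.09)² + (-0.44)² + (0.62)² + (-1.79)² + (0.47)² + (1.13)² + (-0.15)² + (1.17)² = 10.3749.
Posterior: Inv-Gamma(2.8 + 12/2, 8.5 + 10.3749/2) = Inv-Gamma(8.80, 13.68745).
Posterior β = 13.68745.

13.68745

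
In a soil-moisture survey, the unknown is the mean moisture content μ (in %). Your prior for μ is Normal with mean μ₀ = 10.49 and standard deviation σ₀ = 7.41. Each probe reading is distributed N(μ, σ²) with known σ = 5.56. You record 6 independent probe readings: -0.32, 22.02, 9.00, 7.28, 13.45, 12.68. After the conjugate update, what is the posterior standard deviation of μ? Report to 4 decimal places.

For Normal data with known variance σ², a Normal(μ₀, σ₀²) prior on μ is conjugate. Posterior precision = 1/σ₀² + n/σ²; posterior mean is the precision-weighted average of μ₀ and x̄.
σ₀² = 7.41² = 54.9081, σ² = 5.56² = 30.9136; σ² + n·σ₀² = 30.9136 + 6·54.9081 = 360.3622.
Posterior precision = 1/σ₀² + n/σ² = 1/54.9081 + 6/30.9136 = (σ² + n·σ₀²)/(σ₀²σ²) = 360.3622/(54.9081·30.9136); posterior variance σₙ² = σ₀²σ²/(σ² + n·σ₀²) = 54.9081·30.9136/360.3622 = 4.710280.
Posterior SD = √σₙ² = √(54.9081·30.9136/360.3622) = 2.1703.

2.1703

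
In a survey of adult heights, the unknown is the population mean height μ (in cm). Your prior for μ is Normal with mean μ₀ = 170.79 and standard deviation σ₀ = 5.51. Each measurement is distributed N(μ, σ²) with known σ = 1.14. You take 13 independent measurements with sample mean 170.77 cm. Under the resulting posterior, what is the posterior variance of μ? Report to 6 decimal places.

For Normal data with known variance σ², a Normal(μ₀, σ₀²) prior on μ is conjugate. Posterior precision = 1/σ₀² + n/σ²; posterior mean is the precision-weighted average of μ₀ and x̄.
σ₀² = 5.51² = 30.3601, σ² = 1.14² = 1.2996; σ² + n·σ₀² = 1.2996 + 13·30.3601 = 395.9809.
Posterior precision = 1/σ₀² + n/σ² = 1/30.3601 + 13/1.2996 = (σ² + n·σ₀²)/(σ₀²σ²) = 395.9809/(30.3601·1.2996); posterior variance σₙ² = σ₀²σ²/(σ² + n·σ₀²) = 30.3601·1.2996/395.9809 = 0.099641.

0.099641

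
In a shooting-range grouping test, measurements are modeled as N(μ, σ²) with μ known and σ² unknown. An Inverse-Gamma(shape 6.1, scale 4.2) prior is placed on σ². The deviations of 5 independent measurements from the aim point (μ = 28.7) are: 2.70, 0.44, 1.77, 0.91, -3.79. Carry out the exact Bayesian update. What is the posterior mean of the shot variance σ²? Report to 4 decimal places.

2.2506

With known mean μ and an Inverse-Gamma(α, β) prior on σ², the Normal likelihood is conjugate: posterior is Inv-Gamma(α + n/2, β + Σ(xᵢ−μ)²/2).
Σ(xᵢ−μ)² = (2.70)² + (0.44)² + (1.77)² + (0.91)² + (-3.79)² = 25.8087.
Posterior: Inv-Gamma(6.1 + 5/2, 4.2 + 25.8087/2) = Inv-Gamma(8.60, 17.10435).
E[σ²|data] = β/(α−1) = 17.10435/7.60 = 2.2506.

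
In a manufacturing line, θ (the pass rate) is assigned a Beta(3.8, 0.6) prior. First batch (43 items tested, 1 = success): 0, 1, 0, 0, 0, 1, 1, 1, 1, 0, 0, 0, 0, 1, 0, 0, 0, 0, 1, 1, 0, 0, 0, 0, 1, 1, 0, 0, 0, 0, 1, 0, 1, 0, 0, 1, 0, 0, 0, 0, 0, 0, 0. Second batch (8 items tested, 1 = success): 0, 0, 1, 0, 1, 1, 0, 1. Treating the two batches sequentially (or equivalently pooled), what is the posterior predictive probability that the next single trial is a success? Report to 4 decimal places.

0.3755

The Beta prior is conjugate to a Binomial/Bernoulli likelihood; the update adds successes to α and failures to β.
After batch 1: Beta(3.8+13, 0.6+30) = Beta(16.8, 30.6).
After batch 2: Beta(16.8+4, 30.6+4) = Beta(20.8, 34.6).
For a single future Bernoulli trial, P(success | data) = α/(α+β) = 0.3755.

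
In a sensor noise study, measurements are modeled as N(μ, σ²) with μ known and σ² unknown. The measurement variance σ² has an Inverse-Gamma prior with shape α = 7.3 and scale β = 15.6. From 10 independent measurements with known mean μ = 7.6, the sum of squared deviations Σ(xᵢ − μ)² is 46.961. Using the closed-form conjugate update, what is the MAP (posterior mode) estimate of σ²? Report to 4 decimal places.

2.9384

With known mean μ and an Inverse-Gamma(α, β) prior on σ², the Normal likelihood is conjugate: posterior is Inv-Gamma(α + n/2, β + Σ(xᵢ−μ)²/2).
Posterior: Inv-Gamma(7.3 + 10/2, 15.6 + 46.961/2) = Inv-Gamma(12.30, 39.0805).
Mode = β/(α+1) = 39.0805/13.30 = 2.9384.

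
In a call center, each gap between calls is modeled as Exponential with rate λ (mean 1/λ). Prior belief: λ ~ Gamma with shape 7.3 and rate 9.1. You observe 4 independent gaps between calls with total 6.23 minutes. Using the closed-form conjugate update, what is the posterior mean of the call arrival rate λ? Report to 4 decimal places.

0.7371

With a Gamma(shape α, rate β) prior on the exponential rate λ, the posterior after n observations with total T = Σxᵢ is Gamma(α+n, β+T).
Posterior: Gamma(7.3+4, 9.1+6.23) = Gamma(11.3, 15.33).
Posterior mean of λ = α/β = 11.3/15.33 = 0.7371.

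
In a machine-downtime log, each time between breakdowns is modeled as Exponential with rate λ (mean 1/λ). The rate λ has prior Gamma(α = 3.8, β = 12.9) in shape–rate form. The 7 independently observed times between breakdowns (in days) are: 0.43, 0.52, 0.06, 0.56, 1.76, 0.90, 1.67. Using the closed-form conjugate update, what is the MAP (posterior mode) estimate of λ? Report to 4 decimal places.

0.5213

With a Gamma(shape α, rate β) prior on the exponential rate λ, the posterior after n observations with total T = Σxᵢ is Gamma(α+n, β+T).
Sum of observations T = 5.90 days; n = 7.
Posterior: Gamma(3.8+7, 12.9+5.90) = Gamma(10.8, 18.80).
Mode = (α−1)/β = 0.5213.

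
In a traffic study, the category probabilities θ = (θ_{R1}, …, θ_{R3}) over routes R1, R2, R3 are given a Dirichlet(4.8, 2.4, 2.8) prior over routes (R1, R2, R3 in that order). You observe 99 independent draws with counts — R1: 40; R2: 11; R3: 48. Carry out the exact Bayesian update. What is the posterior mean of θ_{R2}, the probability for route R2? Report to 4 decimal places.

The Dirichlet prior is conjugate to the Multinomial likelihood: each posterior αⱼ = prior αⱼ + observed count nⱼ.
Posterior concentration: (44.8, 13.4, 50.8), total = 109.0.
E[θ_{R2}|data] = α_{R2}/Σα = 13.4/109.0 = 0.1229.

0.1229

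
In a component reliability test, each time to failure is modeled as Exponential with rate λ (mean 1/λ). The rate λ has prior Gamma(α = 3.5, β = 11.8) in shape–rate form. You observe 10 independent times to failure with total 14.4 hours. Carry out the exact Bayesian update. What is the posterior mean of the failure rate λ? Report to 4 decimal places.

With a Gamma(shape α, rate β) prior on the exponential rate λ, the posterior after n observations with total T = Σxᵢ is Gamma(α+n, β+T).
Posterior: Gamma(3.5+10, 11.8+14.4) = Gamma(13.5, 26.2).
Posterior mean of λ = α/β = 13.5/26.2 = 0.5153.

0.5153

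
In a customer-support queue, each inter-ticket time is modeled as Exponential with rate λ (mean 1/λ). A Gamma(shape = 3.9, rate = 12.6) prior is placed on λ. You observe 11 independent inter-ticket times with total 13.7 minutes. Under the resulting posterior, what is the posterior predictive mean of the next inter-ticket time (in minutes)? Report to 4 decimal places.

1.8921

With a Gamma(shape α, rate β) prior on the exponential rate λ, the posterior after n observations with total T = Σxᵢ is Gamma(α+n, β+T).
Posterior: Gamma(3.9+11, 12.6+13.7) = Gamma(14.9, 26.3).
The predictive distribution for the next observation is Lomax; its mean is β/(α−1) = 26.3/13.9 = 1.8921.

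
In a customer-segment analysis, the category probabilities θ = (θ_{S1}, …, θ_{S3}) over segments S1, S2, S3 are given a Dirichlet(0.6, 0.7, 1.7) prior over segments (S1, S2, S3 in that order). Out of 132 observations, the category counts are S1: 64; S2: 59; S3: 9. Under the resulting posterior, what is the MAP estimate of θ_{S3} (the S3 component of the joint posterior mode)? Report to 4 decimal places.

0.0735

The Dirichlet prior is conjugate to the Multinomial likelihood: each posterior αⱼ = prior αⱼ + observed count nⱼ.
Posterior concentration: (64.6, 59.7, 10.7), total = 135.0.
Joint mode component: (α_{S3}−1)/(Σα−K) = 9.7/132.0 = 0.0735.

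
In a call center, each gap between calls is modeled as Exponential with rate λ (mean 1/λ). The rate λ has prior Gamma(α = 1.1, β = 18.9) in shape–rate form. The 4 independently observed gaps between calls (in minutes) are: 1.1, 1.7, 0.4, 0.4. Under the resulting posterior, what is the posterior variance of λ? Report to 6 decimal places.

With a Gamma(shape α, rate β) prior on the exponential rate λ, the posterior after n observations with total T = Σxᵢ is Gamma(α+n, β+T).
Sum of observations T = 3.6 minutes; n = 4.
Posterior: Gamma(1.1+4, 18.9+3.6) = Gamma(5.1, 22.5).
Var = α/β² = 0.010074.

0.010074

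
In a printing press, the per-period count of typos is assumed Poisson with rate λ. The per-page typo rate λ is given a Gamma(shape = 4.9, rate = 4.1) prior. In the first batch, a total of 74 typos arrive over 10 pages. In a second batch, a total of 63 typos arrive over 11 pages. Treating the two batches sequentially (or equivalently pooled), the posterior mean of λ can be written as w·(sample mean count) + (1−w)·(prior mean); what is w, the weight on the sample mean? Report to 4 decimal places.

0.8367

With a Gamma(shape α, rate β) prior, the Poisson likelihood is conjugate: the posterior is Gamma(α + ΣXᵢ, β + n).
Total number of pages: n = 10 + 11 = 21.
Posterior mean = (α₀+S)/(β₀+n) = [n/(β₀+n)]·(S/n) + [β₀/(β₀+n)]·(α₀/β₀), so only n and β₀ enter the weight.
Weight on data w = n/(β₀+n) = 21/(4.1+21) = 21/25.1 = 0.8367.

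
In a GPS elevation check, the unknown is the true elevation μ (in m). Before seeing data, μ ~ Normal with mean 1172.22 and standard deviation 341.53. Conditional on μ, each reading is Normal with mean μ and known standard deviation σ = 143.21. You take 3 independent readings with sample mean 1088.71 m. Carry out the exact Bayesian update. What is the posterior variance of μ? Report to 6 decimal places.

For Normal data with known variance σ², a Normal(μ₀, σ₀²) prior on μ is conjugate. Posterior precision = 1/σ₀² + n/σ²; posterior mean is the precision-weighted average of μ₀ and x̄.
σ₀² = 341.53² = 116642.7409, σ² = 143.21² = 20509.1041; σ² + n·σ₀² = 20509.1041 + 3·116642.7409 = 370437.3268.
Posterior precision = 1/σ₀² + n/σ² = 1/116642.7409 + 3/20509.1041 = (σ² + n·σ₀²)/(σ₀²σ²) = 370437.3268/(116642.7409·20509.1041); posterior variance σₙ² = σ₀²σ²/(σ² + n·σ₀²) = 116642.7409·20509.1041/370437.3268 = 6457.875442.

6457.875442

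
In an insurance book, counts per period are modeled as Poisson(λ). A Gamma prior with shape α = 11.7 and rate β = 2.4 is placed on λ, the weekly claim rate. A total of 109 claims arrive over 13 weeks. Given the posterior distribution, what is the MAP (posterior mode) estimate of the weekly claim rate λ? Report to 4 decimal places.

With a Gamma(shape α, rate β) prior, the Poisson likelihood is conjugate: the posterior is Gamma(α + ΣXᵢ, β + n).
Posterior: Gamma(α+S, β+n) = Gamma(11.7+109, 2.4+13) = Gamma(120.7, 15.4).
Mode of Gamma(α,β) for α≥1 is (α−1)/β = 119.7/15.4 = 7.7727.

7.7727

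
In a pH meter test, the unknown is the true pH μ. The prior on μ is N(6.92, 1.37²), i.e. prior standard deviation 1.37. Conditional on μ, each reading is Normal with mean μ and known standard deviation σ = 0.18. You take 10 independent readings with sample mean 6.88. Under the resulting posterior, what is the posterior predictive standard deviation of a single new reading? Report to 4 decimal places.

0.1888

For Normal data with known variance σ², a Normal(μ₀, σ₀²) prior on μ is conjugate. Posterior precision = 1/σ₀² + n/σ²; posterior mean is the precision-weighted average of μ₀ and x̄.
σ₀² = 1.37² = 1.8769, σ² = 0.18² = 0.0324; σ² + n·σ₀² = 0.0324 + 10·1.8769 = 18.8014.
Posterior precision = 1/σ₀² + n/σ² = 1/1.8769 + 10/0.0324 = (σ² + n·σ₀²)/(σ₀²σ²) = 18.8014/(1.8769·0.0324); posterior variance σₙ² = σ₀²σ²/(σ² + n·σ₀²) = 1.8769·0.0324/18.8014 = 0.003234.
Predictive variance for one new observation = σₙ² + σ² = 1.8769·0.0324/18.8014 + 0.0324 = σ²·(σ₀² + 18.8014)/18.8014 = 0.0324·20.6783/18.8014 = 0.035634; SD = √(0.0324·20.6783/18.8014) = 0.1888.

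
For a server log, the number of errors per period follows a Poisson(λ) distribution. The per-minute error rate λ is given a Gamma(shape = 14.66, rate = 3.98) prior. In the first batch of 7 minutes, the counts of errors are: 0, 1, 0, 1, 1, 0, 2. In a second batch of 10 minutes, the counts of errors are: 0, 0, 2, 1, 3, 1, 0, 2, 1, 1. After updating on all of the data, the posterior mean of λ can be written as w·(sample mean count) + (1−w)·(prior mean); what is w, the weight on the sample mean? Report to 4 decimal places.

With a Gamma(shape α, rate β) prior, the Poisson likelihood is conjugate: the posterior is Gamma(α + ΣXᵢ, β + n).
Total number of minutes: n = 7 + 10 = 17.
Posterior mean = (α₀+S)/(β₀+n) = [n/(β₀+n)]·(S/n) + [β₀/(β₀+n)]·(α₀/β₀), so only n and β₀ enter the weight.
Weight on data w = n/(β₀+n) = 17/(3.98+17) = 17/20.98 = 0.8103.

0.8103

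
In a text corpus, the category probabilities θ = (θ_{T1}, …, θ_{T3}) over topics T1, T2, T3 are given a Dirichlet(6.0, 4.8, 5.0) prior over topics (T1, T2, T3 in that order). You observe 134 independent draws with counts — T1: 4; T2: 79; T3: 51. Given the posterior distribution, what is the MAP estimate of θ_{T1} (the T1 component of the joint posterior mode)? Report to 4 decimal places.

The Dirichlet prior is conjugate to the Multinomial likelihood: each posterior αⱼ = prior αⱼ + observed count nⱼ.
Posterior concentration: (10.0, 83.8, 56.0), total = 149.8.
Joint mode component: (α_{T1}−1)/(Σα−K) = 9.0/146.8 = 0.0613.

0.0613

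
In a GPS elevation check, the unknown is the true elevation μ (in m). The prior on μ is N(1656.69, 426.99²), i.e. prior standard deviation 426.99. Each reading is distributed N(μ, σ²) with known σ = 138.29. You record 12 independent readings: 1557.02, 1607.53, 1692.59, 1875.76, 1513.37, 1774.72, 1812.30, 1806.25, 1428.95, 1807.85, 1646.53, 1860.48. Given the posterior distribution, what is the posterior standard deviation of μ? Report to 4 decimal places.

39.7475

For Normal data with known variance σ², a Normal(μ₀, σ₀²) prior on μ is conjugate. Posterior precision = 1/σ₀² + n/σ²; posterior mean is the precision-weighted average of μ₀ and x̄.
σ₀² = 426.99² = 182320.4601, σ² = 138.29² = 19124.1241; σ² + n·σ₀² = 19124.1241 + 12·182320.4601 = 2206969.6453.
Posterior precision = 1/σ₀² + n/σ² = 1/182320.4601 + 12/19124.1241 = (σ² + n·σ₀²)/(σ₀²σ²) = 2206969.6453/(182320.4601·19124.1241); posterior variance σₙ² = σ₀²σ²/(σ² + n·σ₀²) = 182320.4601·19124.1241/2206969.6453 = 1579.867268.
Posterior SD = √σₙ² = √(182320.4601·19124.1241/2206969.6453) = 39.7475.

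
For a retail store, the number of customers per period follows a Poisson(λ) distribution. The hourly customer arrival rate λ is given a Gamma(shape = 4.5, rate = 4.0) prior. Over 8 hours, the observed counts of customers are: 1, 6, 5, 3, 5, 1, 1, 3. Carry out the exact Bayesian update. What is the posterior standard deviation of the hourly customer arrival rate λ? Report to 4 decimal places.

With a Gamma(shape α, rate β) prior, the Poisson likelihood is conjugate: the posterior is Gamma(α + ΣXᵢ, β + n).
Sum of counts S = 25 over n = 8 hours.
Posterior: Gamma(α+S, β+n) = Gamma(4.5+25, 4.0+8) = Gamma(29.5, 12.0).
SD = √α/β = √29.5/12.0 = 0.4526.

0.4526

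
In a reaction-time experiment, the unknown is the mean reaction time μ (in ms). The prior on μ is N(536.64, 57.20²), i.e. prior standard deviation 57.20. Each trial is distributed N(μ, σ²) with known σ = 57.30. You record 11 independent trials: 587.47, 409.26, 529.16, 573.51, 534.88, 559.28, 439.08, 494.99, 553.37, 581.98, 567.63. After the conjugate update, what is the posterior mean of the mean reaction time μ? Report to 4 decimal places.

For Normal data with known variance σ², a Normal(μ₀, σ₀²) prior on μ is conjugate. Posterior precision = 1/σ₀² + n/σ²; posterior mean is the precision-weighted average of μ₀ and x̄.
Σxᵢ = 587.47 + 409.26 + 529.16 + 573.51 + 534.88 + 559.28 + 439.08 + 494.99 + 553.37 + 581.98 + 567.63 = 5830.61, so n·x̄ = 5830.61.
σ₀² = 57.20² = 3271.84, σ² = 57.30² = 3283.29; σ² + n·σ₀² = 3283.29 + 11·3271.84 = 39273.53.
Posterior mean = (μ₀/σ₀² + n·x̄/σ²)/(1/σ₀² + n/σ²) = (σ²·μ₀ + σ₀²·n·x̄)/(σ² + n·σ₀²) = (3283.29·536.64 + 3271.84·5830.61)/39273.53 = 20838767.768/39273.53 = 530.6059.

530.6059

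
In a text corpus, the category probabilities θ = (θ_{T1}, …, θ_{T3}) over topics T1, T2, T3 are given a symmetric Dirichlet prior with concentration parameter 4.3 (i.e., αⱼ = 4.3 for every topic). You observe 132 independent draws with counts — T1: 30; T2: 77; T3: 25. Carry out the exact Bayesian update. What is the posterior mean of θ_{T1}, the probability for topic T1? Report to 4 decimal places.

The Dirichlet prior is conjugate to the Multinomial likelihood: each posterior αⱼ = prior αⱼ + observed count nⱼ.
Posterior concentration: (34.3, 81.3, 29.3), total = 144.9.
E[θ_{T1}|data] = α_{T1}/Σα = 34.3/144.9 = 0.2367.

0.2367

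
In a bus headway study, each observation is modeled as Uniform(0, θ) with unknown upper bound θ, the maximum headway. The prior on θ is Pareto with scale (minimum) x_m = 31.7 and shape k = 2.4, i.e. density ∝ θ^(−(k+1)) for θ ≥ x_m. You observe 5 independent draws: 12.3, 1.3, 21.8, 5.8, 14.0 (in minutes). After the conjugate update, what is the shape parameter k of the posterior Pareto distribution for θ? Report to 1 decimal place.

7.4

A Pareto(scale x_m, shape k) prior on the upper bound θ of Uniform(0, θ) is conjugate: posterior is Pareto(max(x_m, max xᵢ), k + n).
Sample maximum = 21.8; prior scale x_m = 31.7 → posterior scale = max = 31.7.
Posterior shape = 2.4 + 5 = 7.4.
Posterior shape k = 7.4.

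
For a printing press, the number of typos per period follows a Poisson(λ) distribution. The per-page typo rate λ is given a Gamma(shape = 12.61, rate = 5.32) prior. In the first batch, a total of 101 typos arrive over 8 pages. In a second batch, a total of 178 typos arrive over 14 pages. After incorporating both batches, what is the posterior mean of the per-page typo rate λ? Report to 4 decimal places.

10.6739

With a Gamma(shape α, rate β) prior, the Poisson likelihood is conjugate: the posterior is Gamma(α + ΣXᵢ, β + n).
After batch 1: Gamma(α+S, β+n) = Gamma(12.61+101, 5.32+8) = Gamma(113.61, 13.32).
After batch 2: Gamma(α+S, β+n) = Gamma(113.61+178, 13.32+14) = Gamma(291.61, 27.32).
Posterior mean = α/β = 291.61/27.32 = 10.6739.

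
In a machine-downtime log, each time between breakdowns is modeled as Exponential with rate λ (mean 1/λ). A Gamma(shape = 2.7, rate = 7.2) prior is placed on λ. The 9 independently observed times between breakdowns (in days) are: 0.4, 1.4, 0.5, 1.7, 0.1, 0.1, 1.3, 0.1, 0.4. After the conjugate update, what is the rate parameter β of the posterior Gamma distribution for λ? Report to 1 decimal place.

With a Gamma(shape α, rate β) prior on the exponential rate λ, the posterior after n observations with total T = Σxᵢ is Gamma(α+n, β+T).
Sum of observations T = 6.0 days; n = 9.
Posterior: Gamma(2.7+9, 7.2+6.0) = Gamma(11.7, 13.2).
Posterior β = 13.2.

13.2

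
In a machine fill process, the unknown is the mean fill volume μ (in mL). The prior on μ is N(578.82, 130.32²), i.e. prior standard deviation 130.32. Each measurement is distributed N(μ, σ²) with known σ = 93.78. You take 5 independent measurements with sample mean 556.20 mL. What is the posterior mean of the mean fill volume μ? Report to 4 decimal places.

558.3229

For Normal data with known variance σ², a Normal(μ₀, σ₀²) prior on μ is conjugate. Posterior precision = 1/σ₀² + n/σ²; posterior mean is the precision-weighted average of μ₀ and x̄.
n·x̄ = 5·556.20 = 2781.
σ₀² = 130.32² = 16983.3024, σ² = 93.78² = 8794.6884; σ² + n·σ₀² = 8794.6884 + 5·16983.3024 = 93711.2004.
Posterior mean = (μ₀/σ₀² + n·x̄/σ²)/(1/σ₀² + n/σ²) = (σ²·μ₀ + σ₀²·n·x̄)/(σ² + n·σ₀²) = (8794.6884·578.82 + 16983.3024·2781)/93711.2004 = 52321105.514088/93711.2004 = 558.3229.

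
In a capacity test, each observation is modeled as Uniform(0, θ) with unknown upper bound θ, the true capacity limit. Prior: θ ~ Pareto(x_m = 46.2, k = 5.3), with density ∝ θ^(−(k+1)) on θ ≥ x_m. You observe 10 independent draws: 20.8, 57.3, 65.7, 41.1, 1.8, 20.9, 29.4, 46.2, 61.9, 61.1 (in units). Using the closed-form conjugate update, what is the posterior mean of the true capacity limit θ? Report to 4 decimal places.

70.2944

A Pareto(scale x_m, shape k) prior on the upper bound θ of Uniform(0, θ) is conjugate: posterior is Pareto(max(x_m, max xᵢ), k + n).
Sample maximum = 65.7; prior scale x_m = 46.2 → posterior scale = max = 65.7.
Posterior shape = 5.3 + 10 = 15.3.
E[θ|data] = k·x_m/(k−1) = 15.3·65.7/14.3 = 70.2944.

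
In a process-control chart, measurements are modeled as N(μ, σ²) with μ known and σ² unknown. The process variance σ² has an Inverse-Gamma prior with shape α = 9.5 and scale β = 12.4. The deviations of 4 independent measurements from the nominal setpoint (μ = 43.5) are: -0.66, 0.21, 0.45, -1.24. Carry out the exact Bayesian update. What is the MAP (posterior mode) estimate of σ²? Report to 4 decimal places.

With known mean μ and an Inverse-Gamma(α, β) prior on σ², the Normal likelihood is conjugate: posterior is Inv-Gamma(α + n/2, β + Σ(xᵢ−μ)²/2).
Σ(xᵢ−μ)² = (-0.66)² + (0.21)² + (0.45)² + (-1.24)² = 2.2198.
Posterior: Inv-Gamma(9.5 + 4/2, 12.4 + 2.2198/2) = Inv-Gamma(11.50, 13.50990).
Mode = β/(α+1) = 13.50990/12.50 = 1.0808.

1.0808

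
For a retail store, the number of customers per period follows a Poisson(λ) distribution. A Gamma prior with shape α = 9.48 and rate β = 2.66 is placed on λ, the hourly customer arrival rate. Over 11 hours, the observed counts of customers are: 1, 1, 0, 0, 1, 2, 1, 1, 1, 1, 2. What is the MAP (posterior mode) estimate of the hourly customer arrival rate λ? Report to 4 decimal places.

With a Gamma(shape α, rate β) prior, the Poisson likelihood is conjugate: the posterior is Gamma(α + ΣXᵢ, β + n).
Sum of counts S = 11 over n = 11 hours.
Posterior: Gamma(α+S, β+n) = Gamma(9.48+11, 2.66+11) = Gamma(20.48, 13.66).
Mode of Gamma(α,β) for α≥1 is (α−1)/β = 19.48/13.66 = 1.4261.

1.4261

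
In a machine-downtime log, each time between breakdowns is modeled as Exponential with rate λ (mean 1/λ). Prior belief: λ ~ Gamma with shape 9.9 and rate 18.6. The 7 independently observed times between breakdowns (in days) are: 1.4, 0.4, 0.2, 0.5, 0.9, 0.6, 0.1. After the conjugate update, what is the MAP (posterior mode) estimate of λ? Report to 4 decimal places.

0.7004

With a Gamma(shape α, rate β) prior on the exponential rate λ, the posterior after n observations with total T = Σxᵢ is Gamma(α+n, β+T).
Sum of observations T = 4.1 days; n = 7.
Posterior: Gamma(9.9+7, 18.6+4.1) = Gamma(16.9, 22.7).
Mode = (α−1)/β = 0.7004.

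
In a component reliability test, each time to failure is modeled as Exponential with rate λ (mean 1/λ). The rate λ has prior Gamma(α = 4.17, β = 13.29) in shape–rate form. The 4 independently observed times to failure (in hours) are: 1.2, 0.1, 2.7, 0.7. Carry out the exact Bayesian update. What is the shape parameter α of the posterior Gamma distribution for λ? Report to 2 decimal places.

8.17

With a Gamma(shape α, rate β) prior on the exponential rate λ, the posterior after n observations with total T = Σxᵢ is Gamma(α+n, β+T).
Sum of observations T = 4.7 hours; n = 4.
Posterior: Gamma(4.17+4, 13.29+4.7) = Gamma(8.17, 17.99).
Posterior α = 8.17.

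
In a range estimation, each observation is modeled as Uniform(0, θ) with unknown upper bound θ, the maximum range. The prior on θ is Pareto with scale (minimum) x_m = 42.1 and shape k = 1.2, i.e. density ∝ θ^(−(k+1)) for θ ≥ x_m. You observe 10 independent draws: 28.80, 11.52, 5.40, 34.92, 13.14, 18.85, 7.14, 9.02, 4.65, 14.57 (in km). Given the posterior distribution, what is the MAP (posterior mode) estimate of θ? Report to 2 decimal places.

42.10

A Pareto(scale x_m, shape k) prior on the upper bound θ of Uniform(0, θ) is conjugate: posterior is Pareto(max(x_m, max xᵢ), k + n).
Sample maximum = 34.92; prior scale x_m = 42.1 → posterior scale = max = 42.10.
Posterior shape = 1.2 + 10 = 11.2.
The Pareto density is decreasing on [x_m, ∞), so the mode is x_m = 42.10.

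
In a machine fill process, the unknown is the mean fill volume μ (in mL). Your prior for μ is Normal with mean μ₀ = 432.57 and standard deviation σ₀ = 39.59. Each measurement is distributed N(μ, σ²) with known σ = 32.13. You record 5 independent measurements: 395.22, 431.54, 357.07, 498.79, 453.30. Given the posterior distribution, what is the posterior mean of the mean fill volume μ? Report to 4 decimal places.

For Normal data with known variance σ², a Normal(μ₀, σ₀²) prior on μ is conjugate. Posterior precision = 1/σ₀² + n/σ²; posterior mean is the precision-weighted average of μ₀ and x̄.
Σxᵢ = 395.22 + 431.54 + 357.07 + 498.79 + 453.30 = 2135.92, so n·x̄ = 2135.92.
σ₀² = 39.59² = 1567.3681, σ² = 32.13² = 1032.3369; σ² + n·σ₀² = 1032.3369 + 5·1567.3681 = 8869.1774.
Posterior mean = (μ₀/σ₀² + n·x̄/σ²)/(1/σ₀² + n/σ²) = (σ²·μ₀ + σ₀²·n·x̄)/(σ² + n·σ₀²) = (1032.3369·432.57 + 1567.3681·2135.92)/8869.1774 = 3794330.844985/8869.1774 = 427.8109.

427.8109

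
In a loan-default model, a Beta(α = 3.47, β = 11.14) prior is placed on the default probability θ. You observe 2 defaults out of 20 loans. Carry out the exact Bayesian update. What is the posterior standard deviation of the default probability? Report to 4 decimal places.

0.0611

The Beta prior is conjugate to a Binomial/Bernoulli likelihood; the update adds successes to α and failures to β.
Posterior: Beta(α+k, β+n−k) = Beta(3.47+2, 11.14+18) = Beta(5.47, 29.14).
Var = αβ/((α+β)²(α+β+1)) = 5.47·29.14/(34.61²·35.61) = 0.00373682; SD = √0.00373682 = 0.0611.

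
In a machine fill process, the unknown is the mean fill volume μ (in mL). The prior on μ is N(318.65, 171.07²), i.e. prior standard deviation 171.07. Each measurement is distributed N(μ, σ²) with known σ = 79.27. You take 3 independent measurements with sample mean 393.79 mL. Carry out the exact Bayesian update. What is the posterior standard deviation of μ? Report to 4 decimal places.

44.2117

For Normal data with known variance σ², a Normal(μ₀, σ₀²) prior on μ is conjugate. Posterior precision = 1/σ₀² + n/σ²; posterior mean is the precision-weighted average of μ₀ and x̄.
σ₀² = 171.07² = 29264.9449, σ² = 79.27² = 6283.7329; σ² + n·σ₀² = 6283.7329 + 3·29264.9449 = 94078.5676.
Posterior precision = 1/σ₀² + n/σ² = 1/29264.9449 + 3/6283.7329 = (σ² + n·σ₀²)/(σ₀²σ²) = 94078.5676/(29264.9449·6283.7329); posterior variance σₙ² = σ₀²σ²/(σ² + n·σ₀²) = 29264.9449·6283.7329/94078.5676 = 1954.675776.
Posterior SD = √σₙ² = √(29264.9449·6283.7329/94078.5676) = 44.2117.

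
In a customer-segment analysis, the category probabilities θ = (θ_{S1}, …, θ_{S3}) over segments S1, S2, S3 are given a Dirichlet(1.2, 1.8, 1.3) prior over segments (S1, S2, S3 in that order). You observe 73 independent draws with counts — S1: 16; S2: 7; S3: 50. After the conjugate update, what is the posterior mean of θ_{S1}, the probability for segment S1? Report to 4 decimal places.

0.2225

The Dirichlet prior is conjugate to the Multinomial likelihood: each posterior αⱼ = prior αⱼ + observed count nⱼ.
Posterior concentration: (17.2, 8.8, 51.3), total = 77.3.
E[θ_{S1}|data] = α_{S1}/Σα = 17.2/77.3 = 0.2225.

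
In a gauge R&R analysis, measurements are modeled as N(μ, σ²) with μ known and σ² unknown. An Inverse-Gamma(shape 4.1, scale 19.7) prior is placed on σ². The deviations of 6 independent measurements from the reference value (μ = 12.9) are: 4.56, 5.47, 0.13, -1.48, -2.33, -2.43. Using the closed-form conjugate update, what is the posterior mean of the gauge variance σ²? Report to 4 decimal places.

With known mean μ and an Inverse-Gamma(α, β) prior on σ², the Normal likelihood is conjugate: posterior is Inv-Gamma(α + n/2, β + Σ(xᵢ−μ)²/2).
Σ(xᵢ−μ)² = (4.56)² + (5.47)² + (0.13)² + (-1.48)² + (-2.33)² + (-2.43)² = 64.2556.
Posterior: Inv-Gamma(4.1 + 6/2, 19.7 + 64.2556/2) = Inv-Gamma(7.10, 51.82780).
E[σ²|data] = β/(α−1) = 51.82780/6.10 = 8.4964.

8.4964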